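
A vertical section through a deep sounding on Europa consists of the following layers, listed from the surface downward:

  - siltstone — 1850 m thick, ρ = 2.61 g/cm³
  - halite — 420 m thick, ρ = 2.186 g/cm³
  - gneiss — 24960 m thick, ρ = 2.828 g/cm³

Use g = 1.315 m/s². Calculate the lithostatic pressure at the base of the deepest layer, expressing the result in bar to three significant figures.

siltstone: 2610 kg/m³ × 1.315 m/s² × 1850 m = 6.349×10^6 Pa = 63.49 bar
halite: 2186 kg/m³ × 1.315 m/s² × 420 m = 1.207×10^6 Pa = 12.07 bar
gneiss: 2828 kg/m³ × 1.315 m/s² × 24960 m = 9.282×10^7 Pa = 928.2 bar
Total = 63.49 + 12.07 + 928.2 = 1003.8 bar

1000 bar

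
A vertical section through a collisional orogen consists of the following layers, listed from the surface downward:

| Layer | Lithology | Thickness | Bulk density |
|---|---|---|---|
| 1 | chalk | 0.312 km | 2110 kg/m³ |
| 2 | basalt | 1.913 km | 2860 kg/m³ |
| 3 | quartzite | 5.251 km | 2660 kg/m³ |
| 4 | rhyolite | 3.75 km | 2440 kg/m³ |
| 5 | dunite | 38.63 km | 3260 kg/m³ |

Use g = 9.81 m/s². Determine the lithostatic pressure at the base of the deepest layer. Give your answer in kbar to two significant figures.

chalk: 2110 kg/m³ × 9.81 m/s² × 312 m = 6.458×10^6 Pa = 0.06458 kbar
basalt: 2860 kg/m³ × 9.81 m/s² × 1913 m = 5.367×10^7 Pa = 0.5367 kbar
quartzite: 2660 kg/m³ × 9.81 m/s² × 5251 m = 1.370×10^8 Pa = 1.370 kbar
rhyolite: 2440 kg/m³ × 9.81 m/s² × 3750 m = 8.976×10^7 Pa = 0.8976 kbar
dunite: 3260 kg/m³ × 9.81 m/s² × 38630 m = 1.235×10^9 Pa = 12.35 kbar
Total = 0.06458 + 0.5367 + 1.370 + 0.8976 + 12.35 = 15.223 kbar

15 kbar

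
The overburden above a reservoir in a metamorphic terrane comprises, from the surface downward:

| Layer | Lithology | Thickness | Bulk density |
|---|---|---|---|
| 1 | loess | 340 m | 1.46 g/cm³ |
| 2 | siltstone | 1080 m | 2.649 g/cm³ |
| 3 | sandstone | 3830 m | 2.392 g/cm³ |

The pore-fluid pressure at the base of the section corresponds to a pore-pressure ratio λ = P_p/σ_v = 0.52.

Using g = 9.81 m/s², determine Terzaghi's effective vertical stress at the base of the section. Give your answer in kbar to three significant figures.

0.589 kbar

Overburden (lithostatic) stress σ_v:
loess: 1460 kg/m³ × 9.81 m/s² × 340 m = 4.870×10^6 Pa = 4.870 MPa
siltstone: 2649 kg/m³ × 9.81 m/s² × 1080 m = 2.807×10^7 Pa = 28.07 MPa
sandstone: 2392 kg/m³ × 9.81 m/s² × 3830 m = 8.987×10^7 Pa = 89.87 MPa
Total = 4.870 + 28.07 + 89.87 = 122.81 MPa
Pore pressure P_p = λ·σ_v = 0.52 × 122.8 MPa = 63.86 MPa
Effective stress σ' = σ_v − P_p = 122.8 − 63.86 = 58.948 MPa = 0.58948 kbar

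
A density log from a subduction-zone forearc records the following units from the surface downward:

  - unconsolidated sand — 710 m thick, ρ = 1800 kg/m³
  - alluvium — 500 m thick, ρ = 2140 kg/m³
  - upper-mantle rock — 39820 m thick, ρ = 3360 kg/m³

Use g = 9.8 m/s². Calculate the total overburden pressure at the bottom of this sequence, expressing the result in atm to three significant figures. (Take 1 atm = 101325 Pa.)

unconsolidated sand: 1800 kg/m³ × 9.8 m/s² × 710 m = 1.252×10^7 Pa = 123.6 atm
alluvium: 2140 kg/m³ × 9.8 m/s² × 500 m = 1.049×10^7 Pa = 103.5 atm
upper-mantle rock: 3360 kg/m³ × 9.8 m/s² × 39820 m = 1.311×10^9 Pa = 12940 atm
Total = 123.6 + 103.5 + 12940 = 13168 atm

13200 atm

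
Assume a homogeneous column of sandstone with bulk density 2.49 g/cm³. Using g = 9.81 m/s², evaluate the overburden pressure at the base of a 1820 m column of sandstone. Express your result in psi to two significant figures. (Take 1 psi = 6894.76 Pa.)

6400 psi

sandstone: 2490 kg/m³ × 9.81 m/s² × 1820 m = 4.446×10^7 Pa = 6448 psi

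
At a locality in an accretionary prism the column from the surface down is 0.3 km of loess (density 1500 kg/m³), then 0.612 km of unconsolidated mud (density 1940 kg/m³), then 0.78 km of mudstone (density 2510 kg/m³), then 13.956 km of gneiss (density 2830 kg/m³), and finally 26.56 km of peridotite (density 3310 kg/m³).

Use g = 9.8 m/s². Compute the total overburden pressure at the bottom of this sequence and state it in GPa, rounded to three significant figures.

loess: 1500 kg/m³ × 9.8 m/s² × 300 m = 4.410×10^6 Pa = 4.410×10^-3 GPa
unconsolidated mud: 1940 kg/m³ × 9.8 m/s² × 612 m = 1.164×10^7 Pa = 0.01164 GPa
mudstone: 2510 kg/m³ × 9.8 m/s² × 780 m = 1.919×10^7 Pa = 0.01919 GPa
gneiss: 2830 kg/m³ × 9.8 m/s² × 13956 m = 3.871×10^8 Pa = 0.3871 GPa
peridotite: 3310 kg/m³ × 9.8 m/s² × 26560 m = 8.616×10^8 Pa = 0.8616 GPa
Total = 4.410×10^-3 + 0.01164 + 0.01919 + 0.3871 + 0.8616 = 1.2838 GPa

1.28 GPa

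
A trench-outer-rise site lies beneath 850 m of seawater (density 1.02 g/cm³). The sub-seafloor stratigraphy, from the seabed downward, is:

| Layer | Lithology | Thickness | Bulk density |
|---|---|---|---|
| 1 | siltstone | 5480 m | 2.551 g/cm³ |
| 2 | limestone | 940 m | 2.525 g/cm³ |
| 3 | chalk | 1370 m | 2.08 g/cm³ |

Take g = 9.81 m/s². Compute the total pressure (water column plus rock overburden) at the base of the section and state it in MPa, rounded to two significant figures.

seawater: 1020 kg/m³ × 9.81 m/s² × 850 m = 8.505×10^6 Pa = 8.505 MPa
siltstone: 2551 kg/m³ × 9.81 m/s² × 5480 m = 1.371×10^8 Pa = 137.1 MPa
limestone: 2525 kg/m³ × 9.81 m/s² × 940 m = 2.328×10^7 Pa = 23.28 MPa
chalk: 2080 kg/m³ × 9.81 m/s² × 1370 m = 2.795×10^7 Pa = 27.95 MPa
Total = 8.505 + 137.1 + 23.28 + 27.95 = 196.88 MPa

200 MPa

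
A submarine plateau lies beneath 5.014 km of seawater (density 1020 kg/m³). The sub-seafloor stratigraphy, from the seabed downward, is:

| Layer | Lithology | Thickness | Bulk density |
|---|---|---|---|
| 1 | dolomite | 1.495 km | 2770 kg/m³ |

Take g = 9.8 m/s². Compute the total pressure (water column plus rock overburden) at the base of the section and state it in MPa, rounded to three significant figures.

90.7 MPa

seawater: 1020 kg/m³ × 9.8 m/s² × 5014 m = 5.012×10^7 Pa = 50.12 MPa
dolomite: 2770 kg/m³ × 9.8 m/s² × 1495 m = 4.058×10^7 Pa = 40.58 MPa
Total = 50.12 + 40.58 = 90.703 MPa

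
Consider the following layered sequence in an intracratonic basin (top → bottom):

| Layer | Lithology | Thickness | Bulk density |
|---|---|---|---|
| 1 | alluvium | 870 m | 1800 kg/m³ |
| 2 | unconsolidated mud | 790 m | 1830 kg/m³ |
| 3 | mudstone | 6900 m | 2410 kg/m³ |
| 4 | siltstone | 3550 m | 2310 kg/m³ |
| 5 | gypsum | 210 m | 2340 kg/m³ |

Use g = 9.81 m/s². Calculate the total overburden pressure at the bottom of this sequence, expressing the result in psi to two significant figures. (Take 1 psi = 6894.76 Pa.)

40000 psi

alluvium: 1800 kg/m³ × 9.81 m/s² × 870 m = 1.536×10^7 Pa = 2228 psi
unconsolidated mud: 1830 kg/m³ × 9.81 m/s² × 790 m = 1.418×10^7 Pa = 2057 psi
mudstone: 2410 kg/m³ × 9.81 m/s² × 6900 m = 1.631×10^8 Pa = 23660 psi
siltstone: 2310 kg/m³ × 9.81 m/s² × 3550 m = 8.045×10^7 Pa = 11668 psi
gypsum: 2340 kg/m³ × 9.81 m/s² × 210 m = 4.821×10^6 Pa = 699.2 psi
Total = 2228 + 2057 + 23660 + 11668 + 699.2 = 40312 psi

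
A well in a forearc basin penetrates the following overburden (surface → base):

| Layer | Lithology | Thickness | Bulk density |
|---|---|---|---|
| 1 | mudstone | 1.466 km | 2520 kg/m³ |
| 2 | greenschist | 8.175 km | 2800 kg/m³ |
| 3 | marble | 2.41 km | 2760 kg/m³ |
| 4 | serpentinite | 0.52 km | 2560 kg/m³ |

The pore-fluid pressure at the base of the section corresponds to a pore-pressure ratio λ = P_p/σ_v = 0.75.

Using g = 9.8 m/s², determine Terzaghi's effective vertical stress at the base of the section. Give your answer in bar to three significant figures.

Overburden (lithostatic) stress σ_v:
mudstone: 2520 kg/m³ × 9.8 m/s² × 1466 m = 3.620×10^7 Pa = 36.20 MPa
greenschist: 2800 kg/m³ × 9.8 m/s² × 8175 m = 2.243×10^8 Pa = 224.3 MPa
marble: 2760 kg/m³ × 9.8 m/s² × 2410 m = 6.519×10^7 Pa = 65.19 MPa
serpentinite: 2560 kg/m³ × 9.8 m/s² × 520 m = 1.305×10^7 Pa = 13.05 MPa
Total = 36.20 + 224.3 + 65.19 + 13.05 = 338.76 MPa
Pore pressure P_p = λ·σ_v = 0.75 × 338.8 MPa = 254.1 MPa
Effective stress σ' = σ_v − P_p = 338.8 − 254.1 = 84.689 MPa = 846.89 bar

847 bar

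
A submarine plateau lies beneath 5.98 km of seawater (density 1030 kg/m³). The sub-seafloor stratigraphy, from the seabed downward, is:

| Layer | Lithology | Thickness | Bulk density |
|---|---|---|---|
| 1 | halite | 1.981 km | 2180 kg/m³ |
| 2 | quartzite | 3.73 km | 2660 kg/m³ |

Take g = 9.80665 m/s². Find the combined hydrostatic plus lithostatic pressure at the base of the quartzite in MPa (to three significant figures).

seawater: 1030 kg/m³ × 9.80665 m/s² × 5980 m = 6.040×10^7 Pa = 60.40 MPa
halite: 2180 kg/m³ × 9.80665 m/s² × 1981 m = 4.235×10^7 Pa = 42.35 MPa
quartzite: 2660 kg/m³ × 9.80665 m/s² × 3730 m = 9.730×10^7 Pa = 97.30 MPa
Total = 60.40 + 42.35 + 97.30 = 200.05 MPa

200 MPa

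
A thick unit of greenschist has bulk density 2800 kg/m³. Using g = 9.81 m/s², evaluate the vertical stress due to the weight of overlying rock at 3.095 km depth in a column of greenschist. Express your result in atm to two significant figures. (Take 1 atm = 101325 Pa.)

840 atm

greenschist: 2800 kg/m³ × 9.81 m/s² × 3095 m = 8.501×10^7 Pa = 839.0 atm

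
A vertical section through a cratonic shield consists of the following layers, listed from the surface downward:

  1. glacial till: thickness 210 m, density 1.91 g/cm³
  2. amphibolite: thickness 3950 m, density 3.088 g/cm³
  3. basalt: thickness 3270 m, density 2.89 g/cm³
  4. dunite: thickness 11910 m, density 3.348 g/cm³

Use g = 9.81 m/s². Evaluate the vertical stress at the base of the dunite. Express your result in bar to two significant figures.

glacial till: 1910 kg/m³ × 9.81 m/s² × 210 m = 3.935×10^6 Pa = 39.35 bar
amphibolite: 3088 kg/m³ × 9.81 m/s² × 3950 m = 1.197×10^8 Pa = 1197 bar
basalt: 2890 kg/m³ × 9.81 m/s² × 3270 m = 9.271×10^7 Pa = 927.1 bar
dunite: 3348 kg/m³ × 9.81 m/s² × 11910 m = 3.912×10^8 Pa = 3912 bar
Total = 39.35 + 1197 + 927.1 + 3912 = 6074.7 bar

6100 bar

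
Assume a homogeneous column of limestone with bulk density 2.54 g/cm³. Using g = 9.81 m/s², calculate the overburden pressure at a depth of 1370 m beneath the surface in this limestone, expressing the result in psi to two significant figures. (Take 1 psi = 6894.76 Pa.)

5000 psi

limestone: 2540 kg/m³ × 9.81 m/s² × 1370 m = 3.414×10^7 Pa = 4951 psi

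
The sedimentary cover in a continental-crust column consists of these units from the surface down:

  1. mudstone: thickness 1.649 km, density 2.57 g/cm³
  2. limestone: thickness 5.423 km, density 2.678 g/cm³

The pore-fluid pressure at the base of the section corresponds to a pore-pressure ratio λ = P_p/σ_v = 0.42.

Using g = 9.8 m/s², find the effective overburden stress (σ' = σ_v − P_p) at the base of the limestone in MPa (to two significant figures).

110 MPa

Overburden (lithostatic) stress σ_v:
mudstone: 2570 kg/m³ × 9.8 m/s² × 1649 m = 4.153×10^7 Pa = 41.53 MPa
limestone: 2678 kg/m³ × 9.8 m/s² × 5423 m = 1.423×10^8 Pa = 142.3 MPa
Total = 41.53 + 142.3 = 183.86 MPa
Pore pressure P_p = λ·σ_v = 0.42 × 183.9 MPa = 77.22 MPa
Effective stress σ' = σ_v − P_p = 183.9 − 77.22 = 106.64 MPa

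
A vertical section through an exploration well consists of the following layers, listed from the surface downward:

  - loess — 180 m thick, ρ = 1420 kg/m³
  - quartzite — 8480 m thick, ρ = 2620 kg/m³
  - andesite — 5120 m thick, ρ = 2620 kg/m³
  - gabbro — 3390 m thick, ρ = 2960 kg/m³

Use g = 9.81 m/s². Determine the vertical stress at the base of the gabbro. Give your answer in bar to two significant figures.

loess: 1420 kg/m³ × 9.81 m/s² × 180 m = 2.507×10^6 Pa = 25.07 bar
quartzite: 2620 kg/m³ × 9.81 m/s² × 8480 m = 2.180×10^8 Pa = 2180 bar
andesite: 2620 kg/m³ × 9.81 m/s² × 5120 m = 1.316×10^8 Pa = 1316 bar
gabbro: 2960 kg/m³ × 9.81 m/s² × 3390 m = 9.844×10^7 Pa = 984.4 bar
Total = 25.07 + 2180 + 1316 + 984.4 = 4504.9 bar

4500 bar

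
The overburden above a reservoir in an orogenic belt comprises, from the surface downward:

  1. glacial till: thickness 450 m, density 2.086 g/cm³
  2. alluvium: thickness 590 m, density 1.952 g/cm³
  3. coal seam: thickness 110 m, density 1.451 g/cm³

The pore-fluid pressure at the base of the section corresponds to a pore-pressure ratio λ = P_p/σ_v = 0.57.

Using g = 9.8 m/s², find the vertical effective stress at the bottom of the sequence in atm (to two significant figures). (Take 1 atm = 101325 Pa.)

Overburden (lithostatic) stress σ_v:
glacial till: 2086 kg/m³ × 9.8 m/s² × 450 m = 9.199×10^6 Pa = 9.199 MPa
alluvium: 1952 kg/m³ × 9.8 m/s² × 590 m = 1.129×10^7 Pa = 11.29 MPa
coal seam: 1451 kg/m³ × 9.8 m/s² × 110 m = 1.564×10^6 Pa = 1.564 MPa
Total = 9.199 + 11.29 + 1.564 = 22.050 MPa
Pore pressure P_p = λ·σ_v = 0.57 × 22.05 MPa = 12.57 MPa
Effective stress σ' = σ_v − P_p = 22.05 − 12.57 = 9.4815 MPa = 93.575 atm

94 atm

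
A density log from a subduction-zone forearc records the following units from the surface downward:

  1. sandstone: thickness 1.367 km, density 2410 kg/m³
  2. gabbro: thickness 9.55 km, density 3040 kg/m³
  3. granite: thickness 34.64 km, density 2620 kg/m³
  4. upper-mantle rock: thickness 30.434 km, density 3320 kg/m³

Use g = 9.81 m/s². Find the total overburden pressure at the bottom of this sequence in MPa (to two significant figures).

sandstone: 2410 kg/m³ × 9.81 m/s² × 1367 m = 3.232×10^7 Pa = 32.32 MPa
gabbro: 3040 kg/m³ × 9.81 m/s² × 9550 m = 2.848×10^8 Pa = 284.8 MPa
granite: 2620 kg/m³ × 9.81 m/s² × 34640 m = 8.903×10^8 Pa = 890.3 MPa
upper-mantle rock: 3320 kg/m³ × 9.81 m/s² × 30434 m = 9.912×10^8 Pa = 991.2 MPa
Total = 32.32 + 284.8 + 890.3 + 991.2 = 2198.7 MPa

2200 MPa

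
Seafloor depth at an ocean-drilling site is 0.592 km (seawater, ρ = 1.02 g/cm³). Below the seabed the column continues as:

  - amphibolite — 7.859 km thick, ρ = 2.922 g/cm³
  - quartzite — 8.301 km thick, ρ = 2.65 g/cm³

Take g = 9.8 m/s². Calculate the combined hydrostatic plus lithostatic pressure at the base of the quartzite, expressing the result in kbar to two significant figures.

seawater: 1020 kg/m³ × 9.8 m/s² × 592 m = 5.918×10^6 Pa = 0.05918 kbar
amphibolite: 2922 kg/m³ × 9.8 m/s² × 7859 m = 2.250×10^8 Pa = 2.250 kbar
quartzite: 2650 kg/m³ × 9.8 m/s² × 8301 m = 2.156×10^8 Pa = 2.156 kbar
Total = 0.05918 + 2.250 + 2.156 = 4.4654 kbar

4.5 kbar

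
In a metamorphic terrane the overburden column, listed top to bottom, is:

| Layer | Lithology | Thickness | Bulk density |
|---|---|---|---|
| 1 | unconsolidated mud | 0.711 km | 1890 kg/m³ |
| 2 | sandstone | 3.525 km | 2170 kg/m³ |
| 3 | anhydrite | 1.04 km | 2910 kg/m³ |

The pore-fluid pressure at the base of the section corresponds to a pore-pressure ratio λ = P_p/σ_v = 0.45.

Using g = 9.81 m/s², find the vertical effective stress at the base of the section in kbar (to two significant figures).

0.65 kbar

Overburden (lithostatic) stress σ_v:
unconsolidated mud: 1890 kg/m³ × 9.81 m/s² × 711 m = 1.318×10^7 Pa = 13.18 MPa
sandstone: 2170 kg/m³ × 9.81 m/s² × 3525 m = 7.504×10^7 Pa = 75.04 MPa
anhydrite: 2910 kg/m³ × 9.81 m/s² × 1040 m = 2.969×10^7 Pa = 29.69 MPa
Total = 13.18 + 75.04 + 29.69 = 117.91 MPa
Pore pressure P_p = λ·σ_v = 0.45 × 117.9 MPa = 53.06 MPa
Effective stress σ' = σ_v − P_p = 117.9 − 53.06 = 64.851 MPa = 0.64851 kbar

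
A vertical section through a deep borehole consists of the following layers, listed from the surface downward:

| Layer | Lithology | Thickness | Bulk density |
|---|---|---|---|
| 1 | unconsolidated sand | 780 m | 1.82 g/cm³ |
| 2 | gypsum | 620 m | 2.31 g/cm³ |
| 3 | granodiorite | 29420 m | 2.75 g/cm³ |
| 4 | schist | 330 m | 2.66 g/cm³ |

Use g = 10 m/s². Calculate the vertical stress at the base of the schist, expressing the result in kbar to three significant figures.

8.46 kbar

unconsolidated sand: 1820 kg/m³ × 10 m/s² × 780 m = 1.420×10^7 Pa = 0.1420 kbar
gypsum: 2310 kg/m³ × 10 m/s² × 620 m = 1.432×10^7 Pa = 0.1432 kbar
granodiorite: 2750 kg/m³ × 10 m/s² × 29420 m = 8.091×10^8 Pa = 8.091 kbar
schist: 2660 kg/m³ × 10 m/s² × 330 m = 8.778×10^6 Pa = 0.08778 kbar
Total = 0.1420 + 0.1432 + 8.091 + 0.08778 = 8.4635 kbar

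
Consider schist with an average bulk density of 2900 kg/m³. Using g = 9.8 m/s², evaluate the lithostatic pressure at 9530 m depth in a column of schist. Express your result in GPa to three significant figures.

schist: 2900 kg/m³ × 9.8 m/s² × 9530 m = 2.708×10^8 Pa = 0.2708 GPa

0.271 GPa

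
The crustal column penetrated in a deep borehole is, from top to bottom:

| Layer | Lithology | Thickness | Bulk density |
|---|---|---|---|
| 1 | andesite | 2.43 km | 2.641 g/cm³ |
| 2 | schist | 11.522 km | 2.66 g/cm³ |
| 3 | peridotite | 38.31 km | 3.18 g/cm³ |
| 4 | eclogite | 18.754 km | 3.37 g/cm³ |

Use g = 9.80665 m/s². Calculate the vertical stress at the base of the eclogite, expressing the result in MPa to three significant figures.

2180 MPa

andesite: 2641 kg/m³ × 9.80665 m/s² × 2430 m = 6.294×10^7 Pa = 62.94 MPa
schist: 2660 kg/m³ × 9.80665 m/s² × 11522 m = 3.006×10^8 Pa = 300.6 MPa
peridotite: 3180 kg/m³ × 9.80665 m/s² × 38310 m = 1.195×10^9 Pa = 1195 MPa
eclogite: 3370 kg/m³ × 9.80665 m/s² × 18754 m = 6.198×10^8 Pa = 619.8 MPa
Total = 62.94 + 300.6 + 1195 + 619.8 = 2178.0 MPa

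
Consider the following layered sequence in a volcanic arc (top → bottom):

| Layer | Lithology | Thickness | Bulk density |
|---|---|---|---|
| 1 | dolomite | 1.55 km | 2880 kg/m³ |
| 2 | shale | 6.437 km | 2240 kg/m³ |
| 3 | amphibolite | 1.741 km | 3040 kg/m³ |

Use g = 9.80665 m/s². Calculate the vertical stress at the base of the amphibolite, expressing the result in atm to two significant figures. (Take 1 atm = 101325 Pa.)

2300 atm

dolomite: 2880 kg/m³ × 9.80665 m/s² × 1550 m = 4.378×10^7 Pa = 432.0 atm
shale: 2240 kg/m³ × 9.80665 m/s² × 6437 m = 1.414×10^8 Pa = 1396 atm
amphibolite: 3040 kg/m³ × 9.80665 m/s² × 1741 m = 5.190×10^7 Pa = 512.2 atm
Total = 432.0 + 1396 + 512.2 = 2339.8 atm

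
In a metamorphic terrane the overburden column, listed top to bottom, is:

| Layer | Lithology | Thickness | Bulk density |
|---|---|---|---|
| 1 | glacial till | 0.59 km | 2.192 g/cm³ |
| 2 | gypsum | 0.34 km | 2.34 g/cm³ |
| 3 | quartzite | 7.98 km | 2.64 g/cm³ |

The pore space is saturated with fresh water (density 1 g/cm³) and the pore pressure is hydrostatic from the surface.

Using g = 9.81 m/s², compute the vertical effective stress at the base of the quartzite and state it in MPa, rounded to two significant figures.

140 MPa

Overburden (lithostatic) stress σ_v:
glacial till: 2192 kg/m³ × 9.81 m/s² × 590 m = 1.269×10^7 Pa = 12.69 MPa
gypsum: 2340 kg/m³ × 9.81 m/s² × 340 m = 7.805×10^6 Pa = 7.805 MPa
quartzite: 2640 kg/m³ × 9.81 m/s² × 7980 m = 2.067×10^8 Pa = 206.7 MPa
Total = 12.69 + 7.805 + 206.7 = 227.16 MPa
Pore pressure P_p = 1000 kg/m³ × 9.81 m/s² × 8910 m = 8.741×10^7 Pa = 87.41 MPa
Effective stress σ' = σ_v − P_p = 227.2 − 87.41 = 139.75 MPa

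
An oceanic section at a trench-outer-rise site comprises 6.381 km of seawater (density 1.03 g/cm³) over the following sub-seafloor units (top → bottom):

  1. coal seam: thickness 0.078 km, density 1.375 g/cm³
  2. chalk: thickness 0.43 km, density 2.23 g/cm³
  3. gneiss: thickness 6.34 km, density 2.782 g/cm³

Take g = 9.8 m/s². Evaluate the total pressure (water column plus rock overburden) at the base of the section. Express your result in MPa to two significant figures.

seawater: 1030 kg/m³ × 9.8 m/s² × 6381 m = 6.441×10^7 Pa = 64.41 MPa
coal seam: 1375 kg/m³ × 9.8 m/s² × 78 m = 1.051×10^6 Pa = 1.051 MPa
chalk: 2230 kg/m³ × 9.8 m/s² × 430 m = 9.397×10^6 Pa = 9.397 MPa
gneiss: 2782 kg/m³ × 9.8 m/s² × 6340 m = 1.729×10^8 Pa = 172.9 MPa
Total = 64.41 + 1.051 + 9.397 + 172.9 = 247.71 MPa

250 MPa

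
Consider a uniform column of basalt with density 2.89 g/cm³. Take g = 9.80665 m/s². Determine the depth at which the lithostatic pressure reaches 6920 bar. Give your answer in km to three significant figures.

24.4 km

h = P/(ρg) = 6920 bar / (2890 kg/m³ × 9.80665 m/s²) = 6.920×10^8 Pa / 28341 Pa/m = 24417 m
= 24.417 km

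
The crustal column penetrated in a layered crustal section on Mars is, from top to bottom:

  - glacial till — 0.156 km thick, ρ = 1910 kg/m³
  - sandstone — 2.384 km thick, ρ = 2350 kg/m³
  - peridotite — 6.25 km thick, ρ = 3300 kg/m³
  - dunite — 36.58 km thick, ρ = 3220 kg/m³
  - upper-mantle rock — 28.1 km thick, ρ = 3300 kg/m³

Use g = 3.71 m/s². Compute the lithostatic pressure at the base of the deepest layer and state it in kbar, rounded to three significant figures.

8.79 kbar

glacial till: 1910 kg/m³ × 3.71 m/s² × 156 m = 1.105×10^6 Pa = 0.01105 kbar
sandstone: 2350 kg/m³ × 3.71 m/s² × 2384 m = 2.078×10^7 Pa = 0.2078 kbar
peridotite: 3300 kg/m³ × 3.71 m/s² × 6250 m = 7.652×10^7 Pa = 0.7652 kbar
dunite: 3220 kg/m³ × 3.71 m/s² × 36580 m = 4.370×10^8 Pa = 4.370 kbar
upper-mantle rock: 3300 kg/m³ × 3.71 m/s² × 28100 m = 3.440×10^8 Pa = 3.440 kbar
Total = 0.01105 + 0.2078 + 0.7652 + 4.370 + 3.440 = 8.7943 kbar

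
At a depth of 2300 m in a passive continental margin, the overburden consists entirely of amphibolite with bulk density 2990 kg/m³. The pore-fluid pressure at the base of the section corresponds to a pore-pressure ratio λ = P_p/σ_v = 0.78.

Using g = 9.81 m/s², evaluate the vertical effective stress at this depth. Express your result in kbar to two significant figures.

Overburden (lithostatic) stress σ_v:
amphibolite: 2990 kg/m³ × 9.81 m/s² × 2300 m = 6.746×10^7 Pa = 67.46 MPa
Pore pressure P_p = λ·σ_v = 0.78 × 67.46 MPa = 52.62 MPa
Effective stress σ' = σ_v − P_p = 67.46 − 52.62 = 14.842 MPa = 0.14842 kbar

0.15 kbar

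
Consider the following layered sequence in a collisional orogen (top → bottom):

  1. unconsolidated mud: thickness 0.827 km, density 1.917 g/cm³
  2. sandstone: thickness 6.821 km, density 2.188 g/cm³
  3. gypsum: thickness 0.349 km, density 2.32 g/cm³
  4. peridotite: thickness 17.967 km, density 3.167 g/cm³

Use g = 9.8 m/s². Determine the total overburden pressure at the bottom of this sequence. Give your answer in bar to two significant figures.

7300 bar

unconsolidated mud: 1917 kg/m³ × 9.8 m/s² × 827 m = 1.554×10^7 Pa = 155.4 bar
sandstone: 2188 kg/m³ × 9.8 m/s² × 6821 m = 1.463×10^8 Pa = 1463 bar
gypsum: 2320 kg/m³ × 9.8 m/s² × 349 m = 7.935×10^6 Pa = 79.35 bar
peridotite: 3167 kg/m³ × 9.8 m/s² × 17967 m = 5.576×10^8 Pa = 5576 bar
Total = 155.4 + 1463 + 79.35 + 5576 = 7273.6 bar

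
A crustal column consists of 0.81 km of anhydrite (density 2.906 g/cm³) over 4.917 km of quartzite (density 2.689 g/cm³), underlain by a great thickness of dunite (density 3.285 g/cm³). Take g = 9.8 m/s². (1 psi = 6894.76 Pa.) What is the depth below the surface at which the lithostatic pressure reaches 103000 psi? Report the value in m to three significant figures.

Pressure at base of upper layers: 2906×9.8×810 + 2689×9.8×4917 = 1.526×10^8 Pa = 22139 psi
Remaining pressure to be supplied by dunite: 7.102×10^8 − 1.526×10^8 = 5.575×10^8 Pa
Additional depth in dunite = 5.575×10^8 Pa / (3285 kg/m³ × 9.8 m/s²) = 17318 m
Total depth = 5727 m + 17318 m = 23045 m

23000 m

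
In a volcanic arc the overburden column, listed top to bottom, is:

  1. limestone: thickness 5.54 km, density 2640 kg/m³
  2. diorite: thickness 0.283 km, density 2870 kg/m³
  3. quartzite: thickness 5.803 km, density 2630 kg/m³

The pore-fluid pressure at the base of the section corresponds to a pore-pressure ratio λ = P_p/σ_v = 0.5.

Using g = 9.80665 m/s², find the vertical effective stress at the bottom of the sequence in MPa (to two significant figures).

150 MPa

Overburden (lithostatic) stress σ_v:
limestone: 2640 kg/m³ × 9.80665 m/s² × 5540 m = 1.434×10^8 Pa = 143.4 MPa
diorite: 2870 kg/m³ × 9.80665 m/s² × 283 m = 7.965×10^6 Pa = 7.965 MPa
quartzite: 2630 kg/m³ × 9.80665 m/s² × 5803 m = 1.497×10^8 Pa = 149.7 MPa
Total = 143.4 + 7.965 + 149.7 = 301.06 MPa
Pore pressure P_p = λ·σ_v = 0.5 × 301.1 MPa = 150.5 MPa
Effective stress σ' = σ_v − P_p = 301.1 − 150.5 = 150.53 MPa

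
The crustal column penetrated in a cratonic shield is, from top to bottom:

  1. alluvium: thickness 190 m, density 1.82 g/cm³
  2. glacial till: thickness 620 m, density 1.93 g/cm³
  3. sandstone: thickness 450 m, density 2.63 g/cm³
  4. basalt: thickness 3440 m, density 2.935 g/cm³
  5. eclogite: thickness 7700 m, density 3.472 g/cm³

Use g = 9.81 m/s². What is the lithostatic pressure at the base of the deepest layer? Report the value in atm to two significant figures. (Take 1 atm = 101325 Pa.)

3800 atm

alluvium: 1820 kg/m³ × 9.81 m/s² × 190 m = 3.392×10^6 Pa = 33.48 atm
glacial till: 1930 kg/m³ × 9.81 m/s² × 620 m = 1.174×10^7 Pa = 115.9 atm
sandstone: 2630 kg/m³ × 9.81 m/s² × 450 m = 1.161×10^7 Pa = 114.6 atm
basalt: 2935 kg/m³ × 9.81 m/s² × 3440 m = 9.905×10^7 Pa = 977.5 atm
eclogite: 3472 kg/m³ × 9.81 m/s² × 7700 m = 2.623×10^8 Pa = 2588 atm
Total = 33.48 + 115.9 + 114.6 + 977.5 + 2588 = 3829.8 atm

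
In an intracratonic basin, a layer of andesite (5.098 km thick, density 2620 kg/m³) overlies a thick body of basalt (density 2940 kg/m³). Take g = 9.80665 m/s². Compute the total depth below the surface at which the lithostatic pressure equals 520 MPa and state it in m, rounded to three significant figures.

18600 m

Pressure at base of upper layers: 2620×9.80665×5098 = 1.310×10^8 Pa = 131.0 MPa
Remaining pressure to be supplied by basalt: 5.200×10^8 − 1.310×10^8 = 3.890×10^8 Pa
Additional depth in basalt = 3.890×10^8 Pa / (2940 kg/m³ × 9.80665 m/s²) = 13493 m
Total depth = 5098 m + 13493 m = 18591 m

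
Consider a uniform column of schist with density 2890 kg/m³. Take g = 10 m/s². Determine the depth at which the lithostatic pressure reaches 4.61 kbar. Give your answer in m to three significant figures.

16000 m

h = P/(ρg) = 4.61 kbar / (2890 kg/m³ × 10 m/s²) = 4.610×10^8 Pa / 28900 Pa/m = 15952 m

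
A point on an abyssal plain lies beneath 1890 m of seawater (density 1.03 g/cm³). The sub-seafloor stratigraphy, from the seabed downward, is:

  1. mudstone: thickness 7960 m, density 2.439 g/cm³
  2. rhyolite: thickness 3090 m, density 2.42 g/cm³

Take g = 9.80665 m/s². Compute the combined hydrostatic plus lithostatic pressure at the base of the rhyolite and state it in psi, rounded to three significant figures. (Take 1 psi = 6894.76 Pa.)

41000 psi

seawater: 1030 kg/m³ × 9.80665 m/s² × 1890 m = 1.909×10^7 Pa = 2769 psi
mudstone: 2439 kg/m³ × 9.80665 m/s² × 7960 m = 1.904×10^8 Pa = 27614 psi
rhyolite: 2420 kg/m³ × 9.80665 m/s² × 3090 m = 7.333×10^7 Pa = 10636 psi
Total = 2769 + 27614 + 10636 = 41019 psi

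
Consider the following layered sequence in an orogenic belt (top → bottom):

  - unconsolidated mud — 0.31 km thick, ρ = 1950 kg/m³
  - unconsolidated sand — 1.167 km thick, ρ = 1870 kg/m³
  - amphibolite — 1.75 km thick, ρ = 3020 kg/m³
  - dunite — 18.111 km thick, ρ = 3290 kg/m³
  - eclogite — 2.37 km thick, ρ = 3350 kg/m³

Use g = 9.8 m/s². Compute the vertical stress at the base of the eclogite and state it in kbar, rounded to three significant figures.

7.41 kbar

unconsolidated mud: 1950 kg/m³ × 9.8 m/s² × 310 m = 5.924×10^6 Pa = 0.05924 kbar
unconsolidated sand: 1870 kg/m³ × 9.8 m/s² × 1167 m = 2.139×10^7 Pa = 0.2139 kbar
amphibolite: 3020 kg/m³ × 9.8 m/s² × 1750 m = 5.179×10^7 Pa = 0.5179 kbar
dunite: 3290 kg/m³ × 9.8 m/s² × 18111 m = 5.839×10^8 Pa = 5.839 kbar
eclogite: 3350 kg/m³ × 9.8 m/s² × 2370 m = 7.781×10^7 Pa = 0.7781 kbar
Total = 0.05924 + 0.2139 + 0.5179 + 5.839 + 0.7781 = 7.4085 kbar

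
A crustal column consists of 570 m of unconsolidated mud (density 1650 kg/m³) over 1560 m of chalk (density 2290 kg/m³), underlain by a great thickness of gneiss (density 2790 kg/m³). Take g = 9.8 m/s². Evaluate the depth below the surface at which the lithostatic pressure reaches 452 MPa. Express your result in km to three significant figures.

17.0 km

Pressure at base of upper layers: 1650×9.8×570 + 2290×9.8×1560 = 4.423×10^7 Pa = 44.23 MPa
Remaining pressure to be supplied by gneiss: 4.520×10^8 − 4.423×10^7 = 4.078×10^8 Pa
Additional depth in gneiss = 4.078×10^8 Pa / (2790 kg/m³ × 9.8 m/s²) = 14914 m
Total depth = 2130 m + 14914 m = 17044 m
= 17.044 km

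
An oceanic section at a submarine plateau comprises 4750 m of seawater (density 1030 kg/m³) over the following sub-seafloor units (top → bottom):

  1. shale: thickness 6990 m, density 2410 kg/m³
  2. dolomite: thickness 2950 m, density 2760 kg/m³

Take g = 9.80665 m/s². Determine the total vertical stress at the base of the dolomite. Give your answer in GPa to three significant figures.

0.293 GPa

seawater: 1030 kg/m³ × 9.80665 m/s² × 4750 m = 4.798×10^7 Pa = 0.04798 GPa
shale: 2410 kg/m³ × 9.80665 m/s² × 6990 m = 1.652×10^8 Pa = 0.1652 GPa
dolomite: 2760 kg/m³ × 9.80665 m/s² × 2950 m = 7.985×10^7 Pa = 0.07985 GPa
Total = 0.04798 + 0.1652 + 0.07985 = 0.29303 GPa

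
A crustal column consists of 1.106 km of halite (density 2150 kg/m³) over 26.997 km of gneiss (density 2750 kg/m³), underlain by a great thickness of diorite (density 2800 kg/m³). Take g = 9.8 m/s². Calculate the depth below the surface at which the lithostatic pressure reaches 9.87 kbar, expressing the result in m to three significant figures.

Pressure at base of upper layers: 2150×9.8×1106 + 2750×9.8×26997 = 7.509×10^8 Pa = 7.509 kbar
Remaining pressure to be supplied by diorite: 9.870×10^8 − 7.509×10^8 = 2.361×10^8 Pa
Additional depth in diorite = 2.361×10^8 Pa / (2800 kg/m³ × 9.8 m/s²) = 8605.2 m
Total depth = 28103 m + 8605.2 m = 36708 m

36700 m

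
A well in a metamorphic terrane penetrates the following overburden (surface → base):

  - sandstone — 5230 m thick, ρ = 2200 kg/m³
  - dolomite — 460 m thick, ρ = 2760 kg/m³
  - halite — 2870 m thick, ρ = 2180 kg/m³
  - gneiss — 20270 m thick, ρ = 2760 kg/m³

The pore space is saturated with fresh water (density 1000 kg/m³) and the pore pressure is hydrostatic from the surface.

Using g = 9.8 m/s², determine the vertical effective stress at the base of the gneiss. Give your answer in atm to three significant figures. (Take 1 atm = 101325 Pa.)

Overburden (lithostatic) stress σ_v:
sandstone: 2200 kg/m³ × 9.8 m/s² × 5230 m = 1.128×10^8 Pa = 112.8 MPa
dolomite: 2760 kg/m³ × 9.8 m/s² × 460 m = 1.244×10^7 Pa = 12.44 MPa
halite: 2180 kg/m³ × 9.8 m/s² × 2870 m = 6.131×10^7 Pa = 61.31 MPa
gneiss: 2760 kg/m³ × 9.8 m/s² × 20270 m = 5.483×10^8 Pa = 548.3 MPa
Total = 112.8 + 12.44 + 61.31 + 548.3 = 734.78 MPa
Pore pressure P_p = 1000 kg/m³ × 9.8 m/s² × 28830 m = 2.825×10^8 Pa = 282.5 MPa
Effective stress σ' = σ_v − P_p = 734.8 − 282.5 = 452.24 MPa = 4463.3 atm

4460 atm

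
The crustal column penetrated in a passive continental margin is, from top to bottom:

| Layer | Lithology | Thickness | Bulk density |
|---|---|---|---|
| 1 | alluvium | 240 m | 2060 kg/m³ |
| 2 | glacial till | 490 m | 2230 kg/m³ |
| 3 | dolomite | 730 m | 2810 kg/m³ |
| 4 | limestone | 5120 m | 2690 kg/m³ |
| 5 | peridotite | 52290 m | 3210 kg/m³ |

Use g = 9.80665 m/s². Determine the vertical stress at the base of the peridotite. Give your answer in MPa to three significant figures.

alluvium: 2060 kg/m³ × 9.80665 m/s² × 240 m = 4.848×10^6 Pa = 4.848 MPa
glacial till: 2230 kg/m³ × 9.80665 m/s² × 490 m = 1.072×10^7 Pa = 10.72 MPa
dolomite: 2810 kg/m³ × 9.80665 m/s² × 730 m = 2.012×10^7 Pa = 20.12 MPa
limestone: 2690 kg/m³ × 9.80665 m/s² × 5120 m = 1.351×10^8 Pa = 135.1 MPa
peridotite: 3210 kg/m³ × 9.80665 m/s² × 52290 m = 1.646×10^9 Pa = 1646 MPa
Total = 4.848 + 10.72 + 20.12 + 135.1 + 1646 = 1816.8 MPa

1820 MPa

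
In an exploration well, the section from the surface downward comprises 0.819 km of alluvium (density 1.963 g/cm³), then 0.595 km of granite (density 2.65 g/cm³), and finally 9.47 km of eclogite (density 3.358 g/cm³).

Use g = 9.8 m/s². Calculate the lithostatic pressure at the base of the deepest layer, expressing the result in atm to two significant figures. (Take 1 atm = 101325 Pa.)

3400 atm

alluvium: 1963 kg/m³ × 9.8 m/s² × 819 m = 1.576×10^7 Pa = 155.5 atm
granite: 2650 kg/m³ × 9.8 m/s² × 595 m = 1.545×10^7 Pa = 152.5 atm
eclogite: 3358 kg/m³ × 9.8 m/s² × 9470 m = 3.116×10^8 Pa = 3076 atm
Total = 155.5 + 152.5 + 3076 = 3383.7 atm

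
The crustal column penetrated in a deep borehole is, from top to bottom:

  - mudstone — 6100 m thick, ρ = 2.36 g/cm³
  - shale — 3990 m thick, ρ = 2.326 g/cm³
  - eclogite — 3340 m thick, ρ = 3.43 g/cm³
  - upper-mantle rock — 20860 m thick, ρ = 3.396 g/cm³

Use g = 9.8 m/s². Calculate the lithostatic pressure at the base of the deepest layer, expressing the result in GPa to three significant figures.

mudstone: 2360 kg/m³ × 9.8 m/s² × 6100 m = 1.411×10^8 Pa = 0.1411 GPa
shale: 2326 kg/m³ × 9.8 m/s² × 3990 m = 9.095×10^7 Pa = 0.09095 GPa
eclogite: 3430 kg/m³ × 9.8 m/s² × 3340 m = 1.123×10^8 Pa = 0.1123 GPa
upper-mantle rock: 3396 kg/m³ × 9.8 m/s² × 20860 m = 6.942×10^8 Pa = 0.6942 GPa
Total = 0.1411 + 0.09095 + 0.1123 + 0.6942 = 1.0385 GPa

1.04 GPa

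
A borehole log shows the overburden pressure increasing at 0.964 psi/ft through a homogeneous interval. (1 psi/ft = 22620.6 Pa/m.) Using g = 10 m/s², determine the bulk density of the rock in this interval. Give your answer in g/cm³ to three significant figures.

ρ = (dP/dz)/g = 0.964 psi/ft / 10 m/s² = 21806 Pa/m / 10 m/s² = 2180.6 kg/m³
= 2.181 g/cm³

2.18 g/cm³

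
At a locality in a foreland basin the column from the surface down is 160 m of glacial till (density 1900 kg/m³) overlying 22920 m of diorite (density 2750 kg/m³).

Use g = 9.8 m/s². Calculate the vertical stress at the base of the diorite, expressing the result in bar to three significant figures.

6210 bar

glacial till: 1900 kg/m³ × 9.8 m/s² × 160 m = 2.979×10^6 Pa = 29.79 bar
diorite: 2750 kg/m³ × 9.8 m/s² × 22920 m = 6.177×10^8 Pa = 6177 bar
Total = 29.79 + 6177 = 6206.7 bar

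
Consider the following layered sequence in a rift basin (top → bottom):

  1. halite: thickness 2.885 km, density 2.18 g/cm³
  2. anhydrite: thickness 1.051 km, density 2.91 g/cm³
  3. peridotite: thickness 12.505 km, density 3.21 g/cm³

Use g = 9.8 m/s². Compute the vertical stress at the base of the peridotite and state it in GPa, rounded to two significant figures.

halite: 2180 kg/m³ × 9.8 m/s² × 2885 m = 6.164×10^7 Pa = 0.06164 GPa
anhydrite: 2910 kg/m³ × 9.8 m/s² × 1051 m = 2.997×10^7 Pa = 0.02997 GPa
peridotite: 3210 kg/m³ × 9.8 m/s² × 12505 m = 3.934×10^8 Pa = 0.3934 GPa
Total = 0.06164 + 0.02997 + 0.3934 = 0.48499 GPa

0.48 GPa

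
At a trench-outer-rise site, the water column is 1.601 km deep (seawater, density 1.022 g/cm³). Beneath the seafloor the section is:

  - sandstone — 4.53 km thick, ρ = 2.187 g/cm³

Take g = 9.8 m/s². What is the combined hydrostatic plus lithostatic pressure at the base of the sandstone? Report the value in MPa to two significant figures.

110 MPa

seawater: 1022 kg/m³ × 9.8 m/s² × 1601 m = 1.603×10^7 Pa = 16.03 MPa
sandstone: 2187 kg/m³ × 9.8 m/s² × 4530 m = 9.709×10^7 Pa = 97.09 MPa
Total = 16.03 + 97.09 = 113.12 MPa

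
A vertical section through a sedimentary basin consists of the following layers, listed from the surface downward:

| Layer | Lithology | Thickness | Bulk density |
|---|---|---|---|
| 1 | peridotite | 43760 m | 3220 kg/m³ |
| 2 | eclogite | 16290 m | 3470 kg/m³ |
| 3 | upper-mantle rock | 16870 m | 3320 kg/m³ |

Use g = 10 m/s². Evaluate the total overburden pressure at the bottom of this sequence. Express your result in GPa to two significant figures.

peridotite: 3220 kg/m³ × 10 m/s² × 43760 m = 1.409×10^9 Pa = 1.409 GPa
eclogite: 3470 kg/m³ × 10 m/s² × 16290 m = 5.653×10^8 Pa = 0.5653 GPa
upper-mantle rock: 3320 kg/m³ × 10 m/s² × 16870 m = 5.601×10^8 Pa = 0.5601 GPa
Total = 1.409 + 0.5653 + 0.5601 = 2.5344 GPa

2.5 GPa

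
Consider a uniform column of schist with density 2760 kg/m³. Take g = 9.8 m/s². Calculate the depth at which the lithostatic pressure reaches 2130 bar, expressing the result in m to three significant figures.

7870 m

h = P/(ρg) = 2130 bar / (2760 kg/m³ × 9.8 m/s²) = 2.130×10^8 Pa / 27048 Pa/m = 7874.9 m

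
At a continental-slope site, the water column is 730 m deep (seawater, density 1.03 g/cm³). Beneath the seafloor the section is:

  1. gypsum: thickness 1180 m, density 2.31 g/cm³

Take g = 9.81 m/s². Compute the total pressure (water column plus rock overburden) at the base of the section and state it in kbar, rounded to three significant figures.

seawater: 1030 kg/m³ × 9.81 m/s² × 730 m = 7.376×10^6 Pa = 0.07376 kbar
gypsum: 2310 kg/m³ × 9.81 m/s² × 1180 m = 2.674×10^7 Pa = 0.2674 kbar
Total = 0.07376 + 0.2674 = 0.34116 kbar

0.341 kbar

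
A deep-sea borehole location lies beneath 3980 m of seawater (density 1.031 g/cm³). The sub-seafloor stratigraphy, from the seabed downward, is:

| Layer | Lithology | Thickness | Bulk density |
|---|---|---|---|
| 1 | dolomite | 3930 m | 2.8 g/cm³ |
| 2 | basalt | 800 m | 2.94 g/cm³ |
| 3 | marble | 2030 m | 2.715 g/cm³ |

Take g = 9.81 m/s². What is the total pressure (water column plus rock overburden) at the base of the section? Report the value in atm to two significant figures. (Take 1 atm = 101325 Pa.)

seawater: 1031 kg/m³ × 9.81 m/s² × 3980 m = 4.025×10^7 Pa = 397.3 atm
dolomite: 2800 kg/m³ × 9.81 m/s² × 3930 m = 1.079×10^8 Pa = 1065 atm
basalt: 2940 kg/m³ × 9.81 m/s² × 800 m = 2.307×10^7 Pa = 227.7 atm
marble: 2715 kg/m³ × 9.81 m/s² × 2030 m = 5.407×10^7 Pa = 533.6 atm
Total = 397.3 + 1065 + 227.7 + 533.6 = 2224.0 atm

2200 atm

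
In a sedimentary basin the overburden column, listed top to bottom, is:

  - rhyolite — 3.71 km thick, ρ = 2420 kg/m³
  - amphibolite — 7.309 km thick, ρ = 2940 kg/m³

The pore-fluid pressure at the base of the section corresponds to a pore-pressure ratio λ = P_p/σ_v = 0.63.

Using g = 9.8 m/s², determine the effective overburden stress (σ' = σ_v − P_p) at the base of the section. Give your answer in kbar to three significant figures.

1.10 kbar

Overburden (lithostatic) stress σ_v:
rhyolite: 2420 kg/m³ × 9.8 m/s² × 3710 m = 8.799×10^7 Pa = 87.99 MPa
amphibolite: 2940 kg/m³ × 9.8 m/s² × 7309 m = 2.106×10^8 Pa = 210.6 MPa
Total = 87.99 + 210.6 = 298.57 MPa
Pore pressure P_p = λ·σ_v = 0.63 × 298.6 MPa = 188.1 MPa
Effective stress σ' = σ_v − P_p = 298.6 − 188.1 = 110.47 MPa = 1.1047 kbar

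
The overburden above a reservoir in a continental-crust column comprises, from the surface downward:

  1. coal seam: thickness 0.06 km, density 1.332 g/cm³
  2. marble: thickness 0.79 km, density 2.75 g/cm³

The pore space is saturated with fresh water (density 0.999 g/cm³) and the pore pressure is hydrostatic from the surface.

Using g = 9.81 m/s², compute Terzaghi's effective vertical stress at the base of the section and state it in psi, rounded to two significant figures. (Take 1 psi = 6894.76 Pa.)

2000 psi

Overburden (lithostatic) stress σ_v:
coal seam: 1332 kg/m³ × 9.81 m/s² × 60 m = 7.840×10^5 Pa = 0.7840 MPa
marble: 2750 kg/m³ × 9.81 m/s² × 790 m = 2.131×10^7 Pa = 21.31 MPa
Total = 0.7840 + 21.31 = 22.096 MPa
Pore pressure P_p = 999 kg/m³ × 9.81 m/s² × 850 m = 8.330×10^6 Pa = 8.330 MPa
Effective stress σ' = σ_v − P_p = 22.10 − 8.330 = 13.766 MPa = 1996.6 psi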